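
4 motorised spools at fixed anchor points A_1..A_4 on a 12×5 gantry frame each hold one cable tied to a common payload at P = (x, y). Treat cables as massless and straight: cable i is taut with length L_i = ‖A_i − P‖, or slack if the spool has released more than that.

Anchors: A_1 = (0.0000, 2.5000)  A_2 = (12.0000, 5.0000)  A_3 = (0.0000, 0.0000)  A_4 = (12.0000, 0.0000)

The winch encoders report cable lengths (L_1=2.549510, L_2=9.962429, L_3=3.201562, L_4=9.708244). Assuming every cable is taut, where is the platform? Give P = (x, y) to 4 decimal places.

(2.5000, 2.0000)

each cable: (A_i−P)·(A_i−P) = L_i²; let q_i = ‖A_i‖²−L_i²
q_1 = 0.0000+6.2500−6.5000 = -0.2500
row 1: -24.0000x − 5.0000y = -70.0000  (q_2=69.7500)
row 2: 0.0000x + 5.0000y = 10.0000  (q_3=-10.2500)
row 3: -24.0000x + 5.0000y = -50.0000  (q_4=49.7500)
Cramer on rows 1–2 → x = 2.5000, y = 2.0000
check cable 4: ‖A_4−P‖² = 94.2500 ≈ L_4² = 94.2500 ✓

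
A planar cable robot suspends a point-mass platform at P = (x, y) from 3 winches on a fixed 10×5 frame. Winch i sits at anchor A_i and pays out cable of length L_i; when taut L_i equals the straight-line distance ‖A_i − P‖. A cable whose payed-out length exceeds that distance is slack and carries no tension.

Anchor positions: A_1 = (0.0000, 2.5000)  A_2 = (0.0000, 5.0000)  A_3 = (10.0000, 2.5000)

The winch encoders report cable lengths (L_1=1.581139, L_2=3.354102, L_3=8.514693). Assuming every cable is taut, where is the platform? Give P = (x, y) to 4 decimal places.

circle eqns → linear via eq_j − eq_1; set q_j = A_j·A_j − L_j²
q_1 = 0.0000+6.2500−2.5000 = 3.7500
0.0000·x − 5.0000·y = q_1−q_2 = -10.0000
-20.0000·x + 0.0000·y = q_1−q_3 = -30.0000
solve first two rows → x=1.5000, y=2.0000

(1.5000, 2.0000)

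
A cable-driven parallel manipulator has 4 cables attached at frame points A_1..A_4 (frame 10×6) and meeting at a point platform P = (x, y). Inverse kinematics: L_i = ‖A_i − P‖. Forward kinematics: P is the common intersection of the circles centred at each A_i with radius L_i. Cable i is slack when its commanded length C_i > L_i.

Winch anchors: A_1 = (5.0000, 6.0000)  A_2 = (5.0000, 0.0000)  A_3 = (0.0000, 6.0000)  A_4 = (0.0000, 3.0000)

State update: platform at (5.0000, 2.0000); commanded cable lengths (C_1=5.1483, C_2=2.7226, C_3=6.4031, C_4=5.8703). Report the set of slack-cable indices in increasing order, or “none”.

i=1: geometric 4.0000 vs commanded 5.1483 ⇒ slack
i=2: geometric 2.0000 vs commanded 2.7226 ⇒ slack
i=3: geometric 6.4031 vs commanded 6.4031 ⇒ taut
i=4: geometric 5.0990 vs commanded 5.8703 ⇒ slack

1, 2, 4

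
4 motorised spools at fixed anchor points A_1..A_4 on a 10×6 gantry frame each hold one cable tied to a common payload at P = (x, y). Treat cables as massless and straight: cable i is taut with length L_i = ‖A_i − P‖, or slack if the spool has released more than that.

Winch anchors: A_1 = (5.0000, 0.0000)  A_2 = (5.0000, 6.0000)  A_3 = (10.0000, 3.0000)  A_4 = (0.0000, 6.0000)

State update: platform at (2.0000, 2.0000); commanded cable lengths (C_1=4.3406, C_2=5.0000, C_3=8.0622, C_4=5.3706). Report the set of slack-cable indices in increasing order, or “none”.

i=1: geometric 3.6056 vs commanded 4.3406 ⇒ slack
i=2: geometric 5.0000 vs commanded 5.0000 ⇒ taut
i=3: geometric 8.0623 vs commanded 8.0622 ⇒ taut
i=4: geometric 4.4721 vs commanded 5.3706 ⇒ slack

1, 4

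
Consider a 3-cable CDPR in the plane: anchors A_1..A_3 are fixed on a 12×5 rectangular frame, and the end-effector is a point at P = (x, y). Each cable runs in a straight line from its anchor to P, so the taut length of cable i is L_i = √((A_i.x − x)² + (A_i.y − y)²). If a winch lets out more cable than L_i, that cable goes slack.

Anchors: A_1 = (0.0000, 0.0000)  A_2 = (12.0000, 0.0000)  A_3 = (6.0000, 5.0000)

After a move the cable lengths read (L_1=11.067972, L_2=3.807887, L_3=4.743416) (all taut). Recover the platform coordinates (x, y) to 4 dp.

expand ‖A_i−P‖²=L_i² and subtract eq 1 (q_i ≔ ‖A_i‖²−L_i²)
q_1 = 0.0000+0.0000−122.5000 = -122.5000
eq1−eq2 → [-24.0000  0.0000]·P = -252.0000
eq1−eq3 → [-12.0000  -10.0000]·P = -161.0000
2×2 solve → P = (10.5000, 3.5000)

(10.5000, 3.5000)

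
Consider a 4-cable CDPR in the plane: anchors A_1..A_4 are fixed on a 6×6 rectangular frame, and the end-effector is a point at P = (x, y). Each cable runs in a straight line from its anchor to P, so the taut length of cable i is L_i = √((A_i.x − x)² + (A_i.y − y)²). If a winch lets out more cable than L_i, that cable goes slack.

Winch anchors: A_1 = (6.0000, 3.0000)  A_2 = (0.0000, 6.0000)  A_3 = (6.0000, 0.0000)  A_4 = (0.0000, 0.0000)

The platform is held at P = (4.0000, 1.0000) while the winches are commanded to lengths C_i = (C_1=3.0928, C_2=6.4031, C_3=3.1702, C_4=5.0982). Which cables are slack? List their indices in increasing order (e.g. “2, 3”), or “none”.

i=1: geometric 2.8284 vs commanded 3.0928 ⇒ slack
i=2: geometric 6.4031 vs commanded 6.4031 ⇒ taut
i=3: geometric 2.2361 vs commanded 3.1702 ⇒ slack
i=4: geometric 4.1231 vs commanded 5.0982 ⇒ slack

1, 3, 4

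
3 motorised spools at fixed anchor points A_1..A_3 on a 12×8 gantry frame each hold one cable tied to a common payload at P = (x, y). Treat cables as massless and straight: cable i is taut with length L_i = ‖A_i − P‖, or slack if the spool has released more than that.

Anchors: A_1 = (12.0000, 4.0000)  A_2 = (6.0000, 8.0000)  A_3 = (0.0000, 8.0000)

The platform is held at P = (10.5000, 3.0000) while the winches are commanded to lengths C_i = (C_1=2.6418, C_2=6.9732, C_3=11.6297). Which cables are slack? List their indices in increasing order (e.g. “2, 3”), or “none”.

i=1: geometric 1.8028 vs commanded 2.6418 ⇒ slack
i=2: geometric 6.7268 vs commanded 6.9732 ⇒ slack
i=3: geometric 11.6297 vs commanded 11.6297 ⇒ taut

1, 2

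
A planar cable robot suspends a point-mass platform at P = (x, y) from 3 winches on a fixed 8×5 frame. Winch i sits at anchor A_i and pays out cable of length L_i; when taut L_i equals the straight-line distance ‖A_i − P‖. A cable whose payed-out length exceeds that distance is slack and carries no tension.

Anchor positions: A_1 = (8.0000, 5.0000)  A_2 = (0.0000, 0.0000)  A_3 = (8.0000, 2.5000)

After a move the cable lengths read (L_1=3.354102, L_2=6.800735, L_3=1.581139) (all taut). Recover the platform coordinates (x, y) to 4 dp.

(6.5000, 2.0000)

each cable: (A_i−P)·(A_i−P) = L_i²; let q_i = ‖A_i‖²−L_i²
q_1 = 64.0000+25.0000−11.2500 = 77.7500
row 1: 16.0000x + 10.0000y = 124.0000  (q_2=-46.2500)
row 2: 0.0000x + 5.0000y = 10.0000  (q_3=67.7500)
Cramer on rows 1–2 → x = 6.5000, y = 2.0000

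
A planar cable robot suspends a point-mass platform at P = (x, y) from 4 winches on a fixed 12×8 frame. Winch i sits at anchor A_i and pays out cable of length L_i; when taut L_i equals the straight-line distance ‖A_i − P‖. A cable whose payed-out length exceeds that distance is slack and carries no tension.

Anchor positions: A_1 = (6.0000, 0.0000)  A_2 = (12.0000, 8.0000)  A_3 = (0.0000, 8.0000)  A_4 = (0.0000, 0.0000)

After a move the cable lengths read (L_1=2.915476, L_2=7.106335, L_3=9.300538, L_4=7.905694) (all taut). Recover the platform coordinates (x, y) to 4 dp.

(7.5000, 2.5000)

each cable: (A_i−P)·(A_i−P) = L_i²; let k_i = ‖A_i‖²−L_i²
k_1 = 36.0000+0.0000−8.5000 = 27.5000
row 1: -12.0000x − 16.0000y = -130.0000  (k_2=157.5000)
row 2: 12.0000x − 16.0000y = 50.0000  (k_3=-22.5000)
row 3: 12.0000x + 0.0000y = 90.0000  (k_4=-62.5000)
Cramer on rows 1–2 → x = 7.5000, y = 2.5000
check cable 4: ‖A_4−P‖² = 62.5000 ≈ L_4² = 62.5000 ✓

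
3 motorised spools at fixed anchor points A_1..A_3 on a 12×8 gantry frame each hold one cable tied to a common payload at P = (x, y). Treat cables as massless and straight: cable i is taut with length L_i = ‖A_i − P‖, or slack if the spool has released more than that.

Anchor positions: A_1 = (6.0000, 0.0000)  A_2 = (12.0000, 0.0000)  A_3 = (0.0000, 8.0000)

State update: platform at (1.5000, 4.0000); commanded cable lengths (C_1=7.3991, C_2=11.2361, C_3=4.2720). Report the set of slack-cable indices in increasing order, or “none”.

cable 1: L_1 = ‖A_1−P‖ = 6.0208;  C_1 = 7.3991 → slack
cable 2: L_2 = ‖A_2−P‖ = 11.2361;  C_2 = 11.2361 → taut
cable 3: L_3 = ‖A_3−P‖ = 4.2720;  C_3 = 4.2720 → taut

1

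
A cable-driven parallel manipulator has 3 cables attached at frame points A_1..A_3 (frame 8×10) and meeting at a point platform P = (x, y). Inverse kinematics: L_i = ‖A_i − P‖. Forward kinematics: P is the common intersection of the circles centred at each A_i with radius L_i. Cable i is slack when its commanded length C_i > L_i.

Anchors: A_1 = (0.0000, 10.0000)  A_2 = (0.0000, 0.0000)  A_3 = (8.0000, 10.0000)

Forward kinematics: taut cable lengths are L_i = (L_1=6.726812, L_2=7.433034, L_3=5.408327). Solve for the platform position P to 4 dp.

(5.0000, 5.5000)

expand ‖A_i−P‖²=L_i² and subtract eq 1 (q_i ≔ ‖A_i‖²−L_i²)
q_1 = 0.0000+100.0000−45.2500 = 54.7500
eq1−eq2 → [0.0000  20.0000]·P = 110.0000
eq1−eq3 → [-16.0000  0.0000]·P = -80.0000
2×2 solve → P = (5.0000, 5.5000)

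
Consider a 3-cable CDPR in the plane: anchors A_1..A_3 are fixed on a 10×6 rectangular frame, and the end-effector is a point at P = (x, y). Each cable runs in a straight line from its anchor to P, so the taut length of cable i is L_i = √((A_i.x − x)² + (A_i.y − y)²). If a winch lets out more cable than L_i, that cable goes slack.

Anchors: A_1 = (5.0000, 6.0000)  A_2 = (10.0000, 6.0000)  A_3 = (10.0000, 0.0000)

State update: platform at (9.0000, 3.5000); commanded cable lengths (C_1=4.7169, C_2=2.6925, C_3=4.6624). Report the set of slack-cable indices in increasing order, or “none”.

3

i=1: geometric 4.7170 vs commanded 4.7169 ⇒ taut
i=2: geometric 2.6926 vs commanded 2.6925 ⇒ taut
i=3: geometric 3.6401 vs commanded 4.6624 ⇒ slack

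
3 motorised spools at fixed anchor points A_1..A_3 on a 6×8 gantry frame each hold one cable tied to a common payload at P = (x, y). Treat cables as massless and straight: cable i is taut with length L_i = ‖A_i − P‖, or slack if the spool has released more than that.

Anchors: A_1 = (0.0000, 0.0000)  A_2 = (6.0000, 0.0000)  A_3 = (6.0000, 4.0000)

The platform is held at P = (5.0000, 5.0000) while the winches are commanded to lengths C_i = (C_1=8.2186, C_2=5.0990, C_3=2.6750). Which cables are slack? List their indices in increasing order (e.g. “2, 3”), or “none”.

i=1: geometric 7.0711 vs commanded 8.2186 ⇒ slack
i=2: geometric 5.0990 vs commanded 5.0990 ⇒ taut
i=3: geometric 1.4142 vs commanded 2.6750 ⇒ slack

1, 3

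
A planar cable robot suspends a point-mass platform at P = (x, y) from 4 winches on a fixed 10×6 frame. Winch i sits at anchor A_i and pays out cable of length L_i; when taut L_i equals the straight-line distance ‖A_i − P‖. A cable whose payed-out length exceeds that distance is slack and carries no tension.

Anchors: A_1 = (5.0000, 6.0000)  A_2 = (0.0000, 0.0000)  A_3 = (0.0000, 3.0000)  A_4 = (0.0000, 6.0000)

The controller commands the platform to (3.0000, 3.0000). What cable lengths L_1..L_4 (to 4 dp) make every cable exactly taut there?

(3.6056, 4.2426, 3.0000, 4.2426)

L_1 = √((5.0000−3.0000)² + (6.0000−3.0000)²) = 3.6056
L_2 = √((0.0000−3.0000)² + (0.0000−3.0000)²) = 4.2426
L_3 = √((0.0000−3.0000)² + (3.0000−3.0000)²) = 3.0000
L_4 = √((0.0000−3.0000)² + (6.0000−3.0000)²) = 4.2426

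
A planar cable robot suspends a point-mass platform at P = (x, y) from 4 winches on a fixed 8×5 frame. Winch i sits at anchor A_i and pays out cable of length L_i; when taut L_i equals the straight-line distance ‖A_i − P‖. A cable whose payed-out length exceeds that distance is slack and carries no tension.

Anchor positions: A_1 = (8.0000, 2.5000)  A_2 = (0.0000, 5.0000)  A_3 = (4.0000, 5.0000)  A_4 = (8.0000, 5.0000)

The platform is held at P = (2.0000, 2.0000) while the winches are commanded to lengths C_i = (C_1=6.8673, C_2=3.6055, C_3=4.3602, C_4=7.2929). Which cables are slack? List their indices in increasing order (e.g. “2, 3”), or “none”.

1, 3, 4

cable 1: √((6.0000)²+(0.5000)²)=6.0208, C_1=6.8673: slack
cable 2: √((-2.0000)²+(3.0000)²)=3.6056, C_2=3.6055: taut
cable 3: √((2.0000)²+(3.0000)²)=3.6056, C_3=4.3602: slack
cable 4: √((6.0000)²+(3.0000)²)=6.7082, C_4=7.2929: slack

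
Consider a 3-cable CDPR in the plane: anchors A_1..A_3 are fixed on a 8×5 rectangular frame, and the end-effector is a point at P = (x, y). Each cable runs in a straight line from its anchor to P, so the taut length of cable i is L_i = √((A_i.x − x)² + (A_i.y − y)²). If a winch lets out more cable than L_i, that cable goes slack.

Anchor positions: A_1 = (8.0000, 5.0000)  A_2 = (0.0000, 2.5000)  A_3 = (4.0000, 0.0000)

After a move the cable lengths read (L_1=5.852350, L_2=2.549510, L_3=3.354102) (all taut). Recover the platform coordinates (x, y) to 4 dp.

(2.5000, 3.0000)

each cable: (A_i−P)·(A_i−P) = L_i²; let c_i = ‖A_i‖²−L_i²
c_1 = 64.0000+25.0000−34.2500 = 54.7500
row 1: 16.0000x + 5.0000y = 55.0000  (c_2=-0.2500)
row 2: 8.0000x + 10.0000y = 50.0000  (c_3=4.7500)
Cramer on rows 1–2 → x = 2.5000, y = 3.0000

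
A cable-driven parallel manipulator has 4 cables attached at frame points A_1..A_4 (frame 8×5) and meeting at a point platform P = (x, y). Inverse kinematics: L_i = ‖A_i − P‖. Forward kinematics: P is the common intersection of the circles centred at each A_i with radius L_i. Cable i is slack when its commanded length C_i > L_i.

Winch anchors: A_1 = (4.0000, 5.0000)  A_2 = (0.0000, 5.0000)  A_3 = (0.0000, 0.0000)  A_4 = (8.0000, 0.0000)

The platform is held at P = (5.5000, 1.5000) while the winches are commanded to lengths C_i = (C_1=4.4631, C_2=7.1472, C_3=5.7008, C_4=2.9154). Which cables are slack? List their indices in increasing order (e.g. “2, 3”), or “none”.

1, 2

cable 1: L_1 = ‖A_1−P‖ = 3.8079;  C_1 = 4.4631 → slack
cable 2: L_2 = ‖A_2−P‖ = 6.5192;  C_2 = 7.1472 → slack
cable 3: L_3 = ‖A_3−P‖ = 5.7009;  C_3 = 5.7008 → taut
cable 4: L_4 = ‖A_4−P‖ = 2.9155;  C_4 = 2.9154 → taut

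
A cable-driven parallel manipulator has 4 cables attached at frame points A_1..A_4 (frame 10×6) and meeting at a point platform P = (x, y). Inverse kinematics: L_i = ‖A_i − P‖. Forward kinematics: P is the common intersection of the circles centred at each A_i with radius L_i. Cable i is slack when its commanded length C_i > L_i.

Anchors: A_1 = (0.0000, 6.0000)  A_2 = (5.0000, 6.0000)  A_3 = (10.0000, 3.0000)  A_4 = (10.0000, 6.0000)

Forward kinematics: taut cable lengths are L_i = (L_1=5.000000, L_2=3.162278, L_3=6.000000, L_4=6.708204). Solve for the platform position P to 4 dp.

expand ‖A_i−P‖²=L_i² and subtract eq 1 (c_i ≔ ‖A_i‖²−L_i²)
c_1 = 0.0000+36.0000−25.0000 = 11.0000
eq1−eq2 → [-10.0000  0.0000]·P = -40.0000
eq1−eq3 → [-20.0000  6.0000]·P = -62.0000
eq1−eq4 → [-20.0000  0.0000]·P = -80.0000
2×2 solve → P = (4.0000, 3.0000)
check cable 4: ‖A_4−P‖² = 45.0000 ≈ L_4² = 45.0000 ✓

(4.0000, 3.0000)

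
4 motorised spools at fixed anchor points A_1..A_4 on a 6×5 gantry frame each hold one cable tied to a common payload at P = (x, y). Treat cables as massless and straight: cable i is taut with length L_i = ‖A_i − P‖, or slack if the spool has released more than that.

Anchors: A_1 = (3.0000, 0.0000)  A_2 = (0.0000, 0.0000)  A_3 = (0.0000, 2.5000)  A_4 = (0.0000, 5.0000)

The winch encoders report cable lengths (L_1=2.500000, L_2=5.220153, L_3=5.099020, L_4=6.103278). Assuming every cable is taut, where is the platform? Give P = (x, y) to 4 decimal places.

(5.0000, 1.5000)

circle eqns → linear via eq_j − eq_1; set k_j = A_j·A_j − L_j²
k_1 = 9.0000+0.0000−6.2500 = 2.7500
6.0000·x + 0.0000·y = k_1−k_2 = 30.0000
6.0000·x − 5.0000·y = k_1−k_3 = 22.5000
6.0000·x − 10.0000·y = k_1−k_4 = 15.0000
solve first two rows → x=5.0000, y=1.5000
check cable 4: ‖A_4−P‖² = 37.2500 ≈ L_4² = 37.2500 ✓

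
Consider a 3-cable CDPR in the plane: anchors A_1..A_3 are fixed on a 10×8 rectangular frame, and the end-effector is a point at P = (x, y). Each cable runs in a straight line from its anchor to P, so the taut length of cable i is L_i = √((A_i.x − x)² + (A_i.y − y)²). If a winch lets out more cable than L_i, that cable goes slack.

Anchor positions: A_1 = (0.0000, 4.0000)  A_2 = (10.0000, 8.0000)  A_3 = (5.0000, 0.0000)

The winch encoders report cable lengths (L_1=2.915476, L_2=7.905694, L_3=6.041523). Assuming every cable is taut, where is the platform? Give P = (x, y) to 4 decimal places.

expand ‖A_i−P‖²=L_i² and subtract eq 1 (c_i ≔ ‖A_i‖²−L_i²)
c_1 = 0.0000+16.0000−8.5000 = 7.5000
eq1−eq2 → [-20.0000  -8.0000]·P = -94.0000
eq1−eq3 → [-10.0000  8.0000]·P = 19.0000
2×2 solve → P = (2.5000, 5.5000)

(2.5000, 5.5000)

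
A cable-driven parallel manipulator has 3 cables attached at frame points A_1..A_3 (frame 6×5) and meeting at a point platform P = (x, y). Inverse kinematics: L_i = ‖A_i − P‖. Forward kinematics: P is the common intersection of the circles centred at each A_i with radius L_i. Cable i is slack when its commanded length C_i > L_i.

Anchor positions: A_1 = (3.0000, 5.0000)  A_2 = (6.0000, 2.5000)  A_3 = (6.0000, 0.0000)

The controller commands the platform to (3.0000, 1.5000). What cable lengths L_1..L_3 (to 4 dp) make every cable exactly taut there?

L_1 = √((3.0000−3.0000)² + (5.0000−1.5000)²) = 3.5000
L_2 = √((6.0000−3.0000)² + (2.5000−1.5000)²) = 3.1623
L_3 = √((6.0000−3.0000)² + (0.0000−1.5000)²) = 3.3541

(3.5000, 3.1623, 3.3541)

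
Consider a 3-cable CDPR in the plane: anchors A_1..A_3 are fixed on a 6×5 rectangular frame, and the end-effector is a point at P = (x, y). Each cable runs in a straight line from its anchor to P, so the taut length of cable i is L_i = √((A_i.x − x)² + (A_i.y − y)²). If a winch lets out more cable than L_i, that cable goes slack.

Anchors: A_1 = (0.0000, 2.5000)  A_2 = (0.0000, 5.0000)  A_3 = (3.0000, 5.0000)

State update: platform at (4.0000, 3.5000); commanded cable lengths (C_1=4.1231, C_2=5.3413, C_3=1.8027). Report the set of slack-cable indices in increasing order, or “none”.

2

i=1: geometric 4.1231 vs commanded 4.1231 ⇒ taut
i=2: geometric 4.2720 vs commanded 5.3413 ⇒ slack
i=3: geometric 1.8028 vs commanded 1.8027 ⇒ taut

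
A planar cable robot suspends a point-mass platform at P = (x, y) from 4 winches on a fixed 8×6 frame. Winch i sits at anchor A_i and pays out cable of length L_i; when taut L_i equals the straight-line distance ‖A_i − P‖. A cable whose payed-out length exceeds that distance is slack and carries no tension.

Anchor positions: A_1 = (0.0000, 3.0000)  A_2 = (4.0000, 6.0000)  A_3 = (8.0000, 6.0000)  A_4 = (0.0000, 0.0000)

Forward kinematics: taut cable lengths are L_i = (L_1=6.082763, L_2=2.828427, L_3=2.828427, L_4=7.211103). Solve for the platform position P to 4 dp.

(6.0000, 4.0000)

each cable: (A_i−P)·(A_i−P) = L_i²; let c_i = ‖A_i‖²−L_i²
c_1 = 0.0000+9.0000−37.0000 = -28.0000
row 1: -8.0000x − 6.0000y = -72.0000  (c_2=44.0000)
row 2: -16.0000x − 6.0000y = -120.0000  (c_3=92.0000)
row 3: 0.0000x + 6.0000y = 24.0000  (c_4=-52.0000)
Cramer on rows 1–2 → x = 6.0000, y = 4.0000
check cable 4: ‖A_4−P‖² = 52.0000 ≈ L_4² = 52.0000 ✓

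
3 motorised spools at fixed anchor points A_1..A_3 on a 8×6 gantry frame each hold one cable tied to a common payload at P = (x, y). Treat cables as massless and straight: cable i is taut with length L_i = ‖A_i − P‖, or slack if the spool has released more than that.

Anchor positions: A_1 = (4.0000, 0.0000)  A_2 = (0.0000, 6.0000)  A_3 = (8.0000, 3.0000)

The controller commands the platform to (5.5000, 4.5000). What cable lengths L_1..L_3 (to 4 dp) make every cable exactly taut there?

(4.7434, 5.7009, 2.9155)

L_1: Δ = A_1−P = (-1.5000, -4.5000) → ‖Δ‖ = √22.5000 = 4.7434
L_2: Δ = A_2−P = (-5.5000, 1.5000) → ‖Δ‖ = √32.5000 = 5.7009
L_3: Δ = A_3−P = (2.5000, -1.5000) → ‖Δ‖ = √8.5000 = 2.9155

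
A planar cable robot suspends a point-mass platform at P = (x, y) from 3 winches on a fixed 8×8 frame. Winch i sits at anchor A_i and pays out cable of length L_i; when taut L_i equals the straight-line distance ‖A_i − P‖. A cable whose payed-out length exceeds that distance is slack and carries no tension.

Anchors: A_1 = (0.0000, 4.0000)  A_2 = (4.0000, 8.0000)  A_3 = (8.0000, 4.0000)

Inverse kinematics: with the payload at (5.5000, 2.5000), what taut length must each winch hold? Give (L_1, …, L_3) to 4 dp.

L_1 = √((0.0000−5.5000)² + (4.0000−2.5000)²) = 5.7009
L_2 = √((4.0000−5.5000)² + (8.0000−2.5000)²) = 5.7009
L_3 = √((8.0000−5.5000)² + (4.0000−2.5000)²) = 2.9155

(5.7009, 5.7009, 2.9155)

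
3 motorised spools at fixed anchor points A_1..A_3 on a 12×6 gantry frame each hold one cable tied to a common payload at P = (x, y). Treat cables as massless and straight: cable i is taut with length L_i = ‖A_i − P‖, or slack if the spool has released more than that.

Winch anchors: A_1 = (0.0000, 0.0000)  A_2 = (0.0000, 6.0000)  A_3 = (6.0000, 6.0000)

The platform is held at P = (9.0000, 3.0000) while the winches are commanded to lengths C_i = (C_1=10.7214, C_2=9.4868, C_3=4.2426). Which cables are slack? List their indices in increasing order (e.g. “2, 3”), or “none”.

1

i=1: geometric 9.4868 vs commanded 10.7214 ⇒ slack
i=2: geometric 9.4868 vs commanded 9.4868 ⇒ taut
i=3: geometric 4.2426 vs commanded 4.2426 ⇒ taut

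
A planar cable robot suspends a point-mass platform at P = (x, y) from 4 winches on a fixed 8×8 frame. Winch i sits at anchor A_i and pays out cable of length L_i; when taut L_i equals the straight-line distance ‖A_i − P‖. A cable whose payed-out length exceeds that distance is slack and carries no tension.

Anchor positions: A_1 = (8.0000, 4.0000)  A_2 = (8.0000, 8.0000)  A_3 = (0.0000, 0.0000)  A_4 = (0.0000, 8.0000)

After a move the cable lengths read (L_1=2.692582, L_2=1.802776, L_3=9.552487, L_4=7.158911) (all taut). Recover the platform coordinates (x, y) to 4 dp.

each cable: (A_i−P)·(A_i−P) = L_i²; let c_i = ‖A_i‖²−L_i²
c_1 = 64.0000+16.0000−7.2500 = 72.7500
row 1: 0.0000x − 8.0000y = -52.0000  (c_2=124.7500)
row 2: 16.0000x + 8.0000y = 164.0000  (c_3=-91.2500)
row 3: 16.0000x − 8.0000y = 60.0000  (c_4=12.7500)
Cramer on rows 1–2 → x = 7.0000, y = 6.5000
check cable 4: ‖A_4−P‖² = 51.2500 ≈ L_4² = 51.2500 ✓

(7.0000, 6.5000)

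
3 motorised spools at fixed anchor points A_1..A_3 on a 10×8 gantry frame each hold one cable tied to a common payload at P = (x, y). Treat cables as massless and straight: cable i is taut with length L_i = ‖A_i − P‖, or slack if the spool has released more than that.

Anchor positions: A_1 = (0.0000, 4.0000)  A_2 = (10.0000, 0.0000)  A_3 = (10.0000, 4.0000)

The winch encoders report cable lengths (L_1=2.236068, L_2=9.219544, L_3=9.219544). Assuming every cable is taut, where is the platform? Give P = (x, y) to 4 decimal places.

expand ‖A_i−P‖²=L_i² and subtract eq 1 (c_i ≔ ‖A_i‖²−L_i²)
c_1 = 0.0000+16.0000−5.0000 = 11.0000
eq1−eq2 → [-20.0000  8.0000]·P = -4.0000
eq1−eq3 → [-20.0000  0.0000]·P = -20.0000
2×2 solve → P = (1.0000, 2.0000)

(1.0000, 2.0000)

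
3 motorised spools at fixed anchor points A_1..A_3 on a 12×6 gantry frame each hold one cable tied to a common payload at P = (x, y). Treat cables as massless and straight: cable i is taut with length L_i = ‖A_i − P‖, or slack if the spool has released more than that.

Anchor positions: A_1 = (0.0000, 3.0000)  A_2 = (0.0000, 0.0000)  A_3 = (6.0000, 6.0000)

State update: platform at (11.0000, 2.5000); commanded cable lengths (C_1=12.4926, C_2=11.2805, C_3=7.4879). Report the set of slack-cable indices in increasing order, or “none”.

1, 3

cable 1: √((-11.0000)²+(0.5000)²)=11.0114, C_1=12.4926: slack
cable 2: √((-11.0000)²+(-2.5000)²)=11.2805, C_2=11.2805: taut
cable 3: √((-5.0000)²+(3.5000)²)=6.1033, C_3=7.4879: slack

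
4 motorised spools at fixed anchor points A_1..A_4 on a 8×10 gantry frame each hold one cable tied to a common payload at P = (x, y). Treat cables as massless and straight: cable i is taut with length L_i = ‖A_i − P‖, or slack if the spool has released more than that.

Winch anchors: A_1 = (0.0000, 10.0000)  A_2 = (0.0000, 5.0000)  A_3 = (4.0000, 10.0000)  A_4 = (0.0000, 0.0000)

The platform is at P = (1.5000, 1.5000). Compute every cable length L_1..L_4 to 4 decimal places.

(8.6313, 3.8079, 8.8600, 2.1213)

L_1: Δ = A_1−P = (-1.5000, 8.5000) → ‖Δ‖ = √74.5000 = 8.6313
L_2: Δ = A_2−P = (-1.5000, 3.5000) → ‖Δ‖ = √14.5000 = 3.8079
L_3: Δ = A_3−P = (2.5000, 8.5000) → ‖Δ‖ = √78.5000 = 8.8600
L_4: Δ = A_4−P = (-1.5000, -1.5000) → ‖Δ‖ = √4.5000 = 2.1213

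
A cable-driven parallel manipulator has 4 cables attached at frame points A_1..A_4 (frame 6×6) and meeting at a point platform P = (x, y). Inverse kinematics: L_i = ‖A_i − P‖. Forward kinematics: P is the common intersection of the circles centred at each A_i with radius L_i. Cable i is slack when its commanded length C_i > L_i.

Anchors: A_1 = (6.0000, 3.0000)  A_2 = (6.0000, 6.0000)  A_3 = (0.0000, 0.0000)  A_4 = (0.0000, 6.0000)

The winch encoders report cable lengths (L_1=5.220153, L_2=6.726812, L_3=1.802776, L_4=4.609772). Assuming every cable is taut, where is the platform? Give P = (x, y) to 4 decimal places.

(1.0000, 1.5000)

circle eqns → linear via eq_j − eq_1; set c_j = A_j·A_j − L_j²
c_1 = 36.0000+9.0000−27.2500 = 17.7500
0.0000·x − 6.0000·y = c_1−c_2 = -9.0000
12.0000·x + 6.0000·y = c_1−c_3 = 21.0000
12.0000·x − 6.0000·y = c_1−c_4 = 3.0000
solve first two rows → x=1.0000, y=1.5000
check cable 4: ‖A_4−P‖² = 21.2500 ≈ L_4² = 21.2500 ✓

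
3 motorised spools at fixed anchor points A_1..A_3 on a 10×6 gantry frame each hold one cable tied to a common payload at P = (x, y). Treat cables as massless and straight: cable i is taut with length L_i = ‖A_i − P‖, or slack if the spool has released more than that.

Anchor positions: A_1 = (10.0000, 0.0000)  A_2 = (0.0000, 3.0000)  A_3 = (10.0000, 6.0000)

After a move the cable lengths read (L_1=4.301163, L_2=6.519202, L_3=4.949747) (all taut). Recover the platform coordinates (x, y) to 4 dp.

expand ‖A_i−P‖²=L_i² and subtract eq 1 (c_i ≔ ‖A_i‖²−L_i²)
c_1 = 100.0000+0.0000−18.5000 = 81.5000
eq1−eq2 → [20.0000  -6.0000]·P = 115.0000
eq1−eq3 → [0.0000  -12.0000]·P = -30.0000
2×2 solve → P = (6.5000, 2.5000)

(6.5000, 2.5000)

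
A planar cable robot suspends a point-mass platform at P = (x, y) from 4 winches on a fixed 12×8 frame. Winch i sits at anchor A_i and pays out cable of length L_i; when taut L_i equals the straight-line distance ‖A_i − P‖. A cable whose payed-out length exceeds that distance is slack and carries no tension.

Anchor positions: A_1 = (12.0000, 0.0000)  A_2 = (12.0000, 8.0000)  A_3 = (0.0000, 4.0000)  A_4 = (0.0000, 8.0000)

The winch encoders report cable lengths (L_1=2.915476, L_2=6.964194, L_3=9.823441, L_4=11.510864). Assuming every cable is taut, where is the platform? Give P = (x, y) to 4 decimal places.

(9.5000, 1.5000)

each cable: (A_i−P)·(A_i−P) = L_i²; let k_i = ‖A_i‖²−L_i²
k_1 = 144.0000+0.0000−8.5000 = 135.5000
row 1: 0.0000x − 16.0000y = -24.0000  (k_2=159.5000)
row 2: 24.0000x − 8.0000y = 216.0000  (k_3=-80.5000)
row 3: 24.0000x − 16.0000y = 204.0000  (k_4=-68.5000)
Cramer on rows 1–2 → x = 9.5000, y = 1.5000
check cable 4: ‖A_4−P‖² = 132.5000 ≈ L_4² = 132.5000 ✓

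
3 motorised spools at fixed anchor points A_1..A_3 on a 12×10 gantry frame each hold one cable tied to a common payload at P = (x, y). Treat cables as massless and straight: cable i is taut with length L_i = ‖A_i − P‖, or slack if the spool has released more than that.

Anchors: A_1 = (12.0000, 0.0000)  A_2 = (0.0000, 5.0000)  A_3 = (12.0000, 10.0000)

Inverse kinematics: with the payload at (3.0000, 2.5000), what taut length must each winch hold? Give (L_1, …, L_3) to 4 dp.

L_1: Δ = A_1−P = (9.0000, -2.5000) → ‖Δ‖ = √87.2500 = 9.3408
L_2: Δ = A_2−P = (-3.0000, 2.5000) → ‖Δ‖ = √15.2500 = 3.9051
L_3: Δ = A_3−P = (9.0000, 7.5000) → ‖Δ‖ = √137.2500 = 11.7154

(9.3408, 3.9051, 11.7154)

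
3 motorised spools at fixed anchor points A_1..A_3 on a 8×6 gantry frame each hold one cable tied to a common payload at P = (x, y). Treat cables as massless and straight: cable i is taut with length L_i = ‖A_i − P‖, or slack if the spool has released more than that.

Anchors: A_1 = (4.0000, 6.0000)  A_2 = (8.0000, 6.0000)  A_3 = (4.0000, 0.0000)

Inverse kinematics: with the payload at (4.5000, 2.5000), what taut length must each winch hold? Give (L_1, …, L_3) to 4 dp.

cable 1: Δx=-0.5000, Δy=3.5000; L_1 = √(Δx²+Δy²) = 3.5355
cable 2: Δx=3.5000, Δy=3.5000; L_2 = √(Δx²+Δy²) = 4.9497
cable 3: Δx=-0.5000, Δy=-2.5000; L_3 = √(Δx²+Δy²) = 2.5495

(3.5355, 4.9497, 2.5495)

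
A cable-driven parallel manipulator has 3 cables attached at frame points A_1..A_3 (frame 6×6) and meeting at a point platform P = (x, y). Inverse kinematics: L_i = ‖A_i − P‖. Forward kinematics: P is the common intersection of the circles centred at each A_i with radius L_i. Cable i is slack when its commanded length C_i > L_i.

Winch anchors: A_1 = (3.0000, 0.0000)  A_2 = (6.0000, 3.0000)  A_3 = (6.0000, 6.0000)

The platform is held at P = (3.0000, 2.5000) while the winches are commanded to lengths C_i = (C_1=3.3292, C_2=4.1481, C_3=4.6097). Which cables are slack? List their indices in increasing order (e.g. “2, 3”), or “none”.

1, 2

i=1: geometric 2.5000 vs commanded 3.3292 ⇒ slack
i=2: geometric 3.0414 vs commanded 4.1481 ⇒ slack
i=3: geometric 4.6098 vs commanded 4.6097 ⇒ taut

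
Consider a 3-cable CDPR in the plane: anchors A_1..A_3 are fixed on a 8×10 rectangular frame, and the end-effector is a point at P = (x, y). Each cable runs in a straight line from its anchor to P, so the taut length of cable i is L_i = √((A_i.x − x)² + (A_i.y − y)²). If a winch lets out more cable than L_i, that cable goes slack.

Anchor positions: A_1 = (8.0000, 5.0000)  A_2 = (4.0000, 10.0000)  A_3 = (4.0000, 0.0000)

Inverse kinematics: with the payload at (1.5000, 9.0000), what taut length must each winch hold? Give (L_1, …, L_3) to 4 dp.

(7.6322, 2.6926, 9.3408)

cable 1: Δx=6.5000, Δy=-4.0000; L_1 = √(Δx²+Δy²) = 7.6322
cable 2: Δx=2.5000, Δy=1.0000; L_2 = √(Δx²+Δy²) = 2.6926
cable 3: Δx=2.5000, Δy=-9.0000; L_3 = √(Δx²+Δy²) = 9.3408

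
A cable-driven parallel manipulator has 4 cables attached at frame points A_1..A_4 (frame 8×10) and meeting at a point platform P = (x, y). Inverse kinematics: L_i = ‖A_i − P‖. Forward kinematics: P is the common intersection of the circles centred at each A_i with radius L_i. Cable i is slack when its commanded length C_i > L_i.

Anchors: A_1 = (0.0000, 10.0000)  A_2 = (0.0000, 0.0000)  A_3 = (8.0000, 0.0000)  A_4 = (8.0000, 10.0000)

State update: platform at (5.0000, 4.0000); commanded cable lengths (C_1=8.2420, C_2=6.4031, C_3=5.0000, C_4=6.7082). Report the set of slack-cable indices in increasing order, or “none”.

1

cable 1: L_1 = ‖A_1−P‖ = 7.8102;  C_1 = 8.2420 → slack
cable 2: L_2 = ‖A_2−P‖ = 6.4031;  C_2 = 6.4031 → taut
cable 3: L_3 = ‖A_3−P‖ = 5.0000;  C_3 = 5.0000 → taut
cable 4: L_4 = ‖A_4−P‖ = 6.7082;  C_4 = 6.7082 → taut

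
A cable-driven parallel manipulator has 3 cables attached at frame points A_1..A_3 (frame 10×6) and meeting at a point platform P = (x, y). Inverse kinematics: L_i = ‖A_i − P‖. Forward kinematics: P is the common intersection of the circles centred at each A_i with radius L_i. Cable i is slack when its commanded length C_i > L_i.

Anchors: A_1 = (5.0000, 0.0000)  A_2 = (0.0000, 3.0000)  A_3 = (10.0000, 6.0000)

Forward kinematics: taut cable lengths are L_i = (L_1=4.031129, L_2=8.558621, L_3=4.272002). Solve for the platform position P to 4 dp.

each cable: (A_i−P)·(A_i−P) = L_i²; let c_i = ‖A_i‖²−L_i²
c_1 = 25.0000+0.0000−16.2500 = 8.7500
row 1: 10.0000x − 6.0000y = 73.0000  (c_2=-64.2500)
row 2: -10.0000x − 12.0000y = -109.0000  (c_3=117.7500)
Cramer on rows 1–2 → x = 8.5000, y = 2.0000

(8.5000, 2.0000)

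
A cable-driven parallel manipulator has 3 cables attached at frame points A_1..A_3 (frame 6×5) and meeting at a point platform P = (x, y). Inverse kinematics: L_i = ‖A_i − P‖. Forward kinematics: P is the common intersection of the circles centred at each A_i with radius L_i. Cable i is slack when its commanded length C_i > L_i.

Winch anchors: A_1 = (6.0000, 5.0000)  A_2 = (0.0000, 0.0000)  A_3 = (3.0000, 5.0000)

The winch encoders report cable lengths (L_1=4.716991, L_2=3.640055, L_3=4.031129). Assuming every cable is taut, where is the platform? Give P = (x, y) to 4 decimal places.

(3.5000, 1.0000)

each cable: (A_i−P)·(A_i−P) = L_i²; let k_i = ‖A_i‖²−L_i²
k_1 = 36.0000+25.0000−22.2500 = 38.7500
row 1: 12.0000x + 10.0000y = 52.0000  (k_2=-13.2500)
row 2: 6.0000x + 0.0000y = 21.0000  (k_3=17.7500)
Cramer on rows 1–2 → x = 3.5000, y = 1.0000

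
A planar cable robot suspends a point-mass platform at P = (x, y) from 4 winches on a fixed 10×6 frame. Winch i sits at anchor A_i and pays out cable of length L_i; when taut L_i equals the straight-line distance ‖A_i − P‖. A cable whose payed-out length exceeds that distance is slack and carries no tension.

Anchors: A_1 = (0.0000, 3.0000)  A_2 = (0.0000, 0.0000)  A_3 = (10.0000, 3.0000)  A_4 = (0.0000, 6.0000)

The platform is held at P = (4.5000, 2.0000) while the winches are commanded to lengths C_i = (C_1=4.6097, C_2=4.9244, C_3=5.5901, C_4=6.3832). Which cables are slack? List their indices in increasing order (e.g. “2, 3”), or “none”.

4

i=1: geometric 4.6098 vs commanded 4.6097 ⇒ taut
i=2: geometric 4.9244 vs commanded 4.9244 ⇒ taut
i=3: geometric 5.5902 vs commanded 5.5901 ⇒ taut
i=4: geometric 6.0208 vs commanded 6.3832 ⇒ slack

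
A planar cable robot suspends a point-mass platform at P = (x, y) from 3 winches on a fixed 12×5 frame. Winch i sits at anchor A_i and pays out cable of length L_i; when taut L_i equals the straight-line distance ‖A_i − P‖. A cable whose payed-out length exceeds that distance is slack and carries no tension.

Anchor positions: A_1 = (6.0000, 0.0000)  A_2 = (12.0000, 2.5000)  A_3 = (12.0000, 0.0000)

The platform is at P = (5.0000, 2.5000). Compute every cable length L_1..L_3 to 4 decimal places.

(2.6926, 7.0000, 7.4330)

L_1: Δ = A_1−P = (1.0000, -2.5000) → ‖Δ‖ = √7.2500 = 2.6926
L_2: Δ = A_2−P = (7.0000, 0.0000) → ‖Δ‖ = √49.0000 = 7.0000
L_3: Δ = A_3−P = (7.0000, -2.5000) → ‖Δ‖ = √55.2500 = 7.4330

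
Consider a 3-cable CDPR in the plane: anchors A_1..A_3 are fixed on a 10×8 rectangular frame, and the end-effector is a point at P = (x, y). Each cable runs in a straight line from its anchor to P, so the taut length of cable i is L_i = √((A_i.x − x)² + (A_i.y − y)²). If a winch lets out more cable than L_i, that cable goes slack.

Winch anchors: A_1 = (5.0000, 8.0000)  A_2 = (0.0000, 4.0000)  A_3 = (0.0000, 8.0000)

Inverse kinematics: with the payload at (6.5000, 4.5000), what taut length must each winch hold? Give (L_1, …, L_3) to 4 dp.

L_1: Δ = A_1−P = (-1.5000, 3.5000) → ‖Δ‖ = √14.5000 = 3.8079
L_2: Δ = A_2−P = (-6.5000, -0.5000) → ‖Δ‖ = √42.5000 = 6.5192
L_3: Δ = A_3−P = (-6.5000, 3.5000) → ‖Δ‖ = √54.5000 = 7.3824

(3.8079, 6.5192, 7.3824)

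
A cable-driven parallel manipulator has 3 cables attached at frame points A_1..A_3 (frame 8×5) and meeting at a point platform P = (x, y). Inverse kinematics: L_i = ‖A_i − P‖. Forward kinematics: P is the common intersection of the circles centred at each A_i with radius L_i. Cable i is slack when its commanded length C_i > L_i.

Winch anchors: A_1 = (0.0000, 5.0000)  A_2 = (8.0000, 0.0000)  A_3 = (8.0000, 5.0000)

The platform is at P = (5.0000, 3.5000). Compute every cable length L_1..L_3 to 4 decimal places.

L_1 = √((0.0000−5.0000)² + (5.0000−3.5000)²) = 5.2202
L_2 = √((8.0000−5.0000)² + (0.0000−3.5000)²) = 4.6098
L_3 = √((8.0000−5.0000)² + (5.0000−3.5000)²) = 3.3541

(5.2202, 4.6098, 3.3541)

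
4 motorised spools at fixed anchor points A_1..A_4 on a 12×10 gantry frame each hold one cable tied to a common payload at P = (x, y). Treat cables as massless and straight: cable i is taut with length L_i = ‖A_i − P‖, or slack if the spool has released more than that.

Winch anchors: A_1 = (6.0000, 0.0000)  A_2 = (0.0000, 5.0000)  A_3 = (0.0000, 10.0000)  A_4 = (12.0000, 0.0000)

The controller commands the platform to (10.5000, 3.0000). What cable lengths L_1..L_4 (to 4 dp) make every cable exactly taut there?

L_1 = √((6.0000−10.5000)² + (0.0000−3.0000)²) = 5.4083
L_2 = √((0.0000−10.5000)² + (5.0000−3.0000)²) = 10.6888
L_3 = √((0.0000−10.5000)² + (10.0000−3.0000)²) = 12.6194
L_4 = √((12.0000−10.5000)² + (0.0000−3.0000)²) = 3.3541

(5.4083, 10.6888, 12.6194, 3.3541)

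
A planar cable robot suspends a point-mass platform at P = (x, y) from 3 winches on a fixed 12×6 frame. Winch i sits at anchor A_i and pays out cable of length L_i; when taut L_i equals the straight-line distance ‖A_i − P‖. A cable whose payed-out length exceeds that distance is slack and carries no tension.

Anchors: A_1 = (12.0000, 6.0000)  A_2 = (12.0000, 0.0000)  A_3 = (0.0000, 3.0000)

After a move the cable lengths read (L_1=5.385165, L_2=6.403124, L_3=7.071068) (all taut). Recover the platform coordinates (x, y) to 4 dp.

expand ‖A_i−P‖²=L_i² and subtract eq 1 (q_i ≔ ‖A_i‖²−L_i²)
q_1 = 144.0000+36.0000−29.0000 = 151.0000
eq1−eq2 → [0.0000  12.0000]·P = 48.0000
eq1−eq3 → [24.0000  6.0000]·P = 192.0000
2×2 solve → P = (7.0000, 4.0000)

(7.0000, 4.0000)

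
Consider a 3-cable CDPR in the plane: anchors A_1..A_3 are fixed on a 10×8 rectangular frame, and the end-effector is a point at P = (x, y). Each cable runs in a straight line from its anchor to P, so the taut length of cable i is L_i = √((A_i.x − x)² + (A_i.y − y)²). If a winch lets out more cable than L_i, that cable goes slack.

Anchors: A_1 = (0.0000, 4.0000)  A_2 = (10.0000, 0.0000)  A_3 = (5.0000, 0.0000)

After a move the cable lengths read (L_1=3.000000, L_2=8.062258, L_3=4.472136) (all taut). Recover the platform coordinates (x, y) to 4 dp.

(3.0000, 4.0000)

expand ‖A_i−P‖²=L_i² and subtract eq 1 (k_i ≔ ‖A_i‖²−L_i²)
k_1 = 0.0000+16.0000−9.0000 = 7.0000
eq1−eq2 → [-20.0000  8.0000]·P = -28.0000
eq1−eq3 → [-10.0000  8.0000]·P = 2.0000
2×2 solve → P = (3.0000, 4.0000)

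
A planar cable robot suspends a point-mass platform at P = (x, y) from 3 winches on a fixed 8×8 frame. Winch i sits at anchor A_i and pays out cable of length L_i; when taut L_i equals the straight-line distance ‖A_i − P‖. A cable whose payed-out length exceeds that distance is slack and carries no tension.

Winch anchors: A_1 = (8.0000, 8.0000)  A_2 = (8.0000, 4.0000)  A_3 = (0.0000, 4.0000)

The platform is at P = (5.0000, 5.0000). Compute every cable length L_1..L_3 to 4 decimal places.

L_1 = √((8.0000−5.0000)² + (8.0000−5.0000)²) = 4.2426
L_2 = √((8.0000−5.0000)² + (4.0000−5.0000)²) = 3.1623
L_3 = √((0.0000−5.0000)² + (4.0000−5.0000)²) = 5.0990

(4.2426, 3.1623, 5.0990)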